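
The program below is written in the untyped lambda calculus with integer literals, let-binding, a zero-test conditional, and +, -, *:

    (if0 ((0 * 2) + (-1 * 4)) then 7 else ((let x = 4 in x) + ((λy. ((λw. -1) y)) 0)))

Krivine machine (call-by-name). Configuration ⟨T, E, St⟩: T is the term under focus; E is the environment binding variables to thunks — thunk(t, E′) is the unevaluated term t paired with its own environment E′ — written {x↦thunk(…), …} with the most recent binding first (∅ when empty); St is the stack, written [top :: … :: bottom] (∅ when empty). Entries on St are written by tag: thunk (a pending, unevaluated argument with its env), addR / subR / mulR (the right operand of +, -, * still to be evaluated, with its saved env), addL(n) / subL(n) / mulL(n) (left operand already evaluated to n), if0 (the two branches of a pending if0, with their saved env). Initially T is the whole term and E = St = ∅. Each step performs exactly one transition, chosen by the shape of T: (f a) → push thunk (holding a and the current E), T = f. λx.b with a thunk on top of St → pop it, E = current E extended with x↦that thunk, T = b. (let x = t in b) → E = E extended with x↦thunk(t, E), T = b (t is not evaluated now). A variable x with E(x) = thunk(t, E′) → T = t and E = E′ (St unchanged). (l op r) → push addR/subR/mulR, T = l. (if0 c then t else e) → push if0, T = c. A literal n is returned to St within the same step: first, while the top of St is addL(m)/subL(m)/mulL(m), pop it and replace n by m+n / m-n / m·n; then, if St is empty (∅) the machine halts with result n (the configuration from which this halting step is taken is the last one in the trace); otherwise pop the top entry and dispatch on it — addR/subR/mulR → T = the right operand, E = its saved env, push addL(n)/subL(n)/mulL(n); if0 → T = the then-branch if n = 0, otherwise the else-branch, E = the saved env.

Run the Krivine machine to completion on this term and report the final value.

Answer: 3

Machine steps:
0. <T=(if0 ((0 * 2) + (-1 * 4)) then 7 else ((let x = 4 in x) + ((λy. ((λw. -1) y)) 0))), E=∅, St=∅>
1. <T=((0 * 2) + (-1 * 4)), E=∅, St=[if0]>
2. <T=(0 * 2), E=∅, St=[addR :: if0]>
3. <T=0, E=∅, St=[mulR :: addR :: if0]>
4. <T=2, E=∅, St=[mulL(0) :: addR :: if0]>
5. <T=(-1 * 4), E=∅, St=[addL(0) :: if0]>
6. <T=-1, E=∅, St=[mulR :: addL(0) :: if0]>
7. <T=4, E=∅, St=[mulL(-1) :: addL(0) :: if0]>
8. <T=((let x = 4 in x) + ((λy. ((λw. -1) y)) 0)), E=∅, St=∅>
9. <T=(let x = 4 in x), E=∅, St=[addR]>
10. <T=x, E={x↦thunk(4, ∅)}, St=[addR]>
11. <T=4, E=∅, St=[addR]>
12. <T=((λy. ((λw. -1) y)) 0), E=∅, St=[addL(4)]>
13. <T=(λy. ((λw. -1) y)), E=∅, St=[thunk :: addL(4)]>
14. <T=((λw. -1) y), E={y↦thunk(0, ∅)}, St=[addL(4)]>
15. <T=(λw. -1), E={y↦thunk(0, ∅)}, St=[thunk :: addL(4)]>
16. <T=-1, E={w↦thunk(y, {y↦thunk(0, ∅)}), y↦thunk(0, ∅)}, St=[addL(4)]>
→ final value 3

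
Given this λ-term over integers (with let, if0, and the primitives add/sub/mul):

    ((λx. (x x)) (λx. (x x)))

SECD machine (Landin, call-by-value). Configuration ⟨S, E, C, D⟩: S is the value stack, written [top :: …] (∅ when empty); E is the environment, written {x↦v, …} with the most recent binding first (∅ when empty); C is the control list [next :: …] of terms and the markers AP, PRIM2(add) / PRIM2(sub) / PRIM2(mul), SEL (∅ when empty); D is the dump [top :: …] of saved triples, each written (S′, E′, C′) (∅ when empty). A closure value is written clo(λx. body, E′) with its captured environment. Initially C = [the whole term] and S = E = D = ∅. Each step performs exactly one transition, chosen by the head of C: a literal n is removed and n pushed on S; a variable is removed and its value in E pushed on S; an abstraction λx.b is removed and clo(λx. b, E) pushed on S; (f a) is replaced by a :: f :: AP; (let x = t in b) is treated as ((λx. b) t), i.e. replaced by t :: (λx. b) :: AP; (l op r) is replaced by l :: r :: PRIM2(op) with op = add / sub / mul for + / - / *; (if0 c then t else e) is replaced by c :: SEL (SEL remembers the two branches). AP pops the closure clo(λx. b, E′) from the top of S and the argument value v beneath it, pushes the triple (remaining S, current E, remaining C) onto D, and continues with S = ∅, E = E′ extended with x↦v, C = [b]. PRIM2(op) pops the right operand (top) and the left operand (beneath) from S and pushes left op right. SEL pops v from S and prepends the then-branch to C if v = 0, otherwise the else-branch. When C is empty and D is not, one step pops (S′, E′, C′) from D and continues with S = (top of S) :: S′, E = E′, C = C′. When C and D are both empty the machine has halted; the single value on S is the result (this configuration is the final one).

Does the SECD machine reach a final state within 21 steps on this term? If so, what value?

Answer: DIVERGES (no final state within 21 steps)

Execution trace:
0. <S=∅, E=∅, C=[((λx. (x x)) (λx. (x x)))], D=∅>
1. <S=∅, E=∅, C=[(λx. (x x)) :: (λx. (x x)) :: AP], D=∅>
2. <S=[clo(λx. (x x), ∅)], E=∅, C=[(λx. (x x)) :: AP], D=∅>
3. <S=[clo(λx. (x x), ∅) :: clo(λx. (x x), ∅)], E=∅, C=[AP], D=∅>
4. <S=∅, E={x↦clo(λx. (x x), ∅)}, C=[(x x)], D=[(∅, ∅, ∅)]>
5. <S=∅, E={x↦clo(λx. (x x), ∅)}, C=[x :: x :: AP], D=[(∅, ∅, ∅)]>
6. <S=[clo(λx. (x x), ∅)], E={x↦clo(λx. (x x), ∅)}, C=[x :: AP], D=[(∅, ∅, ∅)]>
7. <S=[clo(λx. (x x), ∅) :: clo(λx. (x x), ∅)], E={x↦clo(λx. (x x), ∅)}, C=[AP], D=[(∅, ∅, ∅)]>
8. <S=∅, E={x↦clo(λx. (x x), ∅)}, C=[(x x)], D=[(∅, {x↦clo(λx. (x x), ∅)}, ∅) :: (∅, ∅, ∅)]>
9. <S=∅, E={x↦clo(λx. (x x), ∅)}, C=[x :: x :: AP], D=[(∅, {x↦clo(λx. (x x), ∅)}, ∅) :: (∅, ∅, ∅)]>
10. <S=[clo(λx. (x x), ∅)], E={x↦clo(λx. (x x), ∅)}, C=[x :: AP], D=[(∅, {x↦clo(λx. (x x), ∅)}, ∅) :: (∅, ∅, ∅)]>
11. <S=[clo(λx. (x x), ∅) :: clo(λx. (x x), ∅)], E={x↦clo(λx. (x x), ∅)}, C=[AP], D=[(∅, {x↦clo(λx. (x x), ∅)}, ∅) :: (∅, ∅, ∅)]>
12. <S=∅, E={x↦clo(λx. (x x), ∅)}, C=[(x x)], D=[(∅, {x↦clo(λx. (x x), ∅)}, ∅) :: (∅, {x↦clo(λx. (x x), ∅)}, ∅) :: (∅, ∅, ∅)]>
13. <S=∅, E={x↦clo(λx. (x x), ∅)}, C=[x :: x :: AP], D=[(∅, {x↦clo(λx. (x x), ∅)}, ∅) :: (∅, {x↦clo(λx. (x x), ∅)}, ∅) :: (∅, ∅, ∅)]>
14. <S=[clo(λx. (x x), ∅)], E={x↦clo(λx. (x x), ∅)}, C=[x :: AP], D=[(∅, {x↦clo(λx. (x x), ∅)}, ∅) :: (∅, {x↦clo(λx. (x x), ∅)}, ∅) :: (∅, ∅, ∅)]>
15. <S=[clo(λx. (x x), ∅) :: clo(λx. (x x), ∅)], E={x↦clo(λx. (x x), ∅)}, C=[AP], D=[(∅, {x↦clo(λx. (x x), ∅)}, ∅) :: (∅, {x↦clo(λx. (x x), ∅)}, ∅) :: (∅, ∅, ∅)]>
16. <S=∅, E={x↦clo(λx. (x x), ∅)}, C=[(x x)], D=[(∅, {x↦clo(λx. (x x), ∅)}, ∅) :: (∅, {x↦clo(λx. (x x), ∅)}, ∅) :: (∅, {x↦clo(λx. (x x), ∅)}, ∅) :: (∅, ∅, ∅)]>
17. <S=∅, E={x↦clo(λx. (x x), ∅)}, C=[x :: x :: AP], D=[(∅, {x↦clo(λx. (x x), ∅)}, ∅) :: (∅, {x↦clo(λx. (x x), ∅)}, ∅) :: (∅, {x↦clo(λx. (x x), ∅)}, ∅) :: (∅, ∅, ∅)]>
18. <S=[clo(λx. (x x), ∅)], E={x↦clo(λx. (x x), ∅)}, C=[x :: AP], D=[(∅, {x↦clo(λx. (x x), ∅)}, ∅) :: (∅, {x↦clo(λx. (x x), ∅)}, ∅) :: (∅, {x↦clo(λx. (x x), ∅)}, ∅) :: (∅, ∅, ∅)]>
19. <S=[clo(λx. (x x), ∅) :: clo(λx. (x x), ∅)], E={x↦clo(λx. (x x), ∅)}, C=[AP], D=[(∅, {x↦clo(λx. (x x), ∅)}, ∅) :: (∅, {x↦clo(λx. (x x), ∅)}, ∅) :: (∅, {x↦clo(λx. (x x), ∅)}, ∅) :: (∅, ∅, ∅)]>
20. <S=∅, E={x↦clo(λx. (x x), ∅)}, C=[(x x)], D=[(∅, {x↦clo(λx. (x x), ∅)}, ∅) :: (∅, {x↦clo(λx. (x x), ∅)}, ∅) :: (∅, {x↦clo(λx. (x x), ∅)}, ∅) :: (∅, {x↦clo(λx. (x x), ∅)}, ∅) :: (∅, ∅, ∅)]>
21. <S=∅, E={x↦clo(λx. (x x), ∅)}, C=[x :: x :: AP], D=[(∅, {x↦clo(λx. (x x), ∅)}, ∅) :: (∅, {x↦clo(λx. (x x), ∅)}, ∅) :: (∅, {x↦clo(λx. (x x), ∅)}, ∅) :: (∅, {x↦clo(λx. (x x), ∅)}, ∅) :: (∅, ∅, ∅)]>
→ 21 transitions taken and the configuration is still not final: no result within 21 steps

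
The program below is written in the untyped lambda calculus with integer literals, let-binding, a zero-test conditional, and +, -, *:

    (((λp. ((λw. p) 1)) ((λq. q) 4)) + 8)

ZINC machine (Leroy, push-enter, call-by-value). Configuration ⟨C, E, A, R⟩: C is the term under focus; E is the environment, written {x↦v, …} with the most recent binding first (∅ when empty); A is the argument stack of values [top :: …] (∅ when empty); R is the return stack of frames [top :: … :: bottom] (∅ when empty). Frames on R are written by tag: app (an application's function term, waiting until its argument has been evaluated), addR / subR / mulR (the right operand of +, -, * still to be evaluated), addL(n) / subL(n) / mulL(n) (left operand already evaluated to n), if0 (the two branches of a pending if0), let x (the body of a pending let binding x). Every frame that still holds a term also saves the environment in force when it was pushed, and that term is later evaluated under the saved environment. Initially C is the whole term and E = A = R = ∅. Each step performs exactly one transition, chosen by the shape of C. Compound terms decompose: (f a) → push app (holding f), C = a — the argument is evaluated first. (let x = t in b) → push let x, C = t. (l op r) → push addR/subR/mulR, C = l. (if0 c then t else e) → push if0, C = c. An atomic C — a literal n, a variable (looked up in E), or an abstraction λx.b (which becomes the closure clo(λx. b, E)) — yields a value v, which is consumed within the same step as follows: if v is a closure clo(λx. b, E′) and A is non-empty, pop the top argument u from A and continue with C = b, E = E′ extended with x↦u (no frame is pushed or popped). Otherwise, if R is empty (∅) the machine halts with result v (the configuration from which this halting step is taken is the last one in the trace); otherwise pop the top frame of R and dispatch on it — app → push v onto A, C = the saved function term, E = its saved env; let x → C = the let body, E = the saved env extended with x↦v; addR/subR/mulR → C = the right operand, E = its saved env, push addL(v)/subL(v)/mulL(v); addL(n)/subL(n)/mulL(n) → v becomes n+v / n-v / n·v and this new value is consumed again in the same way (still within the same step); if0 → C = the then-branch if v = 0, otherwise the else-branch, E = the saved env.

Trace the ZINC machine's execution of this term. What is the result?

[0] <C=(((λp. ((λw. p) 1)) ((λq. q) 4)) + 8), E=∅, A=∅, R=∅>
[1] <C=((λp. ((λw. p) 1)) ((λq. q) 4)), E=∅, A=∅, R=[addR]>
[2] <C=((λq. q) 4), E=∅, A=∅, R=[app :: addR]>
[3] <C=4, E=∅, A=∅, R=[app :: app :: addR]>
[4] <C=(λq. q), E=∅, A=[4], R=[app :: addR]>
[5] <C=q, E={q↦4}, A=∅, R=[app :: addR]>
[6] <C=(λp. ((λw. p) 1)), E=∅, A=[4], R=[addR]>
[7] <C=((λw. p) 1), E={p↦4}, A=∅, R=[addR]>
[8] <C=1, E={p↦4}, A=∅, R=[app :: addR]>
[9] <C=(λw. p), E={p↦4}, A=[1], R=[addR]>
[10] <C=p, E={w↦1, p↦4}, A=∅, R=[addR]>
[11] <C=8, E=∅, A=∅, R=[addL(4)]>
→ final value 12

Answer: 12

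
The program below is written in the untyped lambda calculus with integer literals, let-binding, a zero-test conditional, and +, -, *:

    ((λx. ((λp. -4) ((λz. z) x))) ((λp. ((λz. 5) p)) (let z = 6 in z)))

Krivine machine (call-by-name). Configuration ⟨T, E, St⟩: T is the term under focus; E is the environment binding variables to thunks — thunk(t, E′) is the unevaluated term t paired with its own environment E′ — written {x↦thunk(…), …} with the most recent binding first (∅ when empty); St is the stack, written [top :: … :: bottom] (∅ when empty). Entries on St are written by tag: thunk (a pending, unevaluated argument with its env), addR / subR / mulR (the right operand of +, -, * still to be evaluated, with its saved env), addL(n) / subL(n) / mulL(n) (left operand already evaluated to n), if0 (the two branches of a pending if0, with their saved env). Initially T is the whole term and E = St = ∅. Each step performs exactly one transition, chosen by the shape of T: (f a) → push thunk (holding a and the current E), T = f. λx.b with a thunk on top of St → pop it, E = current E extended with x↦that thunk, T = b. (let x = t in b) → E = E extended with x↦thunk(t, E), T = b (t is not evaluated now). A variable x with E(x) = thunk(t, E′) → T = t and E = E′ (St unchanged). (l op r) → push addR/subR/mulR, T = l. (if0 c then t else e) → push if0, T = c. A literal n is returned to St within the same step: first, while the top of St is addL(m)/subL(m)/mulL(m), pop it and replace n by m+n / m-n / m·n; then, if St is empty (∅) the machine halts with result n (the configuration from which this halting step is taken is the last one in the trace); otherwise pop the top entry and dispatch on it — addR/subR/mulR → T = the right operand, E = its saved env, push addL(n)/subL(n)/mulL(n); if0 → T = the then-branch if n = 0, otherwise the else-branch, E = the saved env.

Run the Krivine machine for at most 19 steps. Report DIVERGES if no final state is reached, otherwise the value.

t=0: [T=((λx. ((λp. -4) ((λz. z) x))) ((λp. ((λz. 5) p)) (let z = 6 in z))) | E=∅ | St=∅]
t=1: [T=(λx. ((λp. -4) ((λz. z) x))) | E=∅ | St=[thunk]]
t=2: [T=((λp. -4) ((λz. z) x)) | E={x↦thunk(((λp. ((λz. 5) p)) (let z = 6 in z)), ∅)} | St=∅]
t=3: [T=(λp. -4) | E={x↦thunk(((λp. ((λz. 5) p)) (let z = 6 in z)), ∅)} | St=[thunk]]
t=4: [T=-4 | E={p↦thunk(((λz. z) x), {x↦thunk(((λp. ((λz. 5) p)) (let z = 6 in z)), ∅)}), x↦thunk(((λp. ((λz. 5) p)) (let z = 6 in z)), ∅)} | St=∅]
→ final value -4

Answer: -4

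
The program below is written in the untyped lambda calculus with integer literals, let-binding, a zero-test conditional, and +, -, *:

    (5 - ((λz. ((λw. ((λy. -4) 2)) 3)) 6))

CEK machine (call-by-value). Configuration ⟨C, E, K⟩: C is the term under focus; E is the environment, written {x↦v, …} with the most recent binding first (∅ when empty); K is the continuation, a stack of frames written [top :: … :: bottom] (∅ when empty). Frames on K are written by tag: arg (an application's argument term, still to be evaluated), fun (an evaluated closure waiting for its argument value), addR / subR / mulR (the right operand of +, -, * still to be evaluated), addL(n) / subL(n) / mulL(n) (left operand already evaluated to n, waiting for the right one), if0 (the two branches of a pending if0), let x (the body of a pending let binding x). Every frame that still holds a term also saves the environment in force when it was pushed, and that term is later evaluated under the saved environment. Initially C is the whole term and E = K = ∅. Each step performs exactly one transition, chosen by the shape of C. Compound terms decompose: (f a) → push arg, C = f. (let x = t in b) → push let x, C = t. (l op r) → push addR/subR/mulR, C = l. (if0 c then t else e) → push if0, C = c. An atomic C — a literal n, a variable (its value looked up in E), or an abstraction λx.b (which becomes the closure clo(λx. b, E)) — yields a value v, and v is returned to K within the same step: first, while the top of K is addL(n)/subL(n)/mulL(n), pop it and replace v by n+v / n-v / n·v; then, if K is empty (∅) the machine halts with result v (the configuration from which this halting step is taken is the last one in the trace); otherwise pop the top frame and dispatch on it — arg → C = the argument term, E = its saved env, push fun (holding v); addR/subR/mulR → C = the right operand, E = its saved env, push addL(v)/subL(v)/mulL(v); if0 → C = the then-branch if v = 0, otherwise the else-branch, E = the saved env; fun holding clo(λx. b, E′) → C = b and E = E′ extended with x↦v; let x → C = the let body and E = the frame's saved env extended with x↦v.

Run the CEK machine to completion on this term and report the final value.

Answer: 9

Execution trace:
0. <C=(5 - ((λz. ((λw. ((λy. -4) 2)) 3)) 6)), E=∅, K=∅>
1. <C=5, E=∅, K=[subR]>
2. <C=((λz. ((λw. ((λy. -4) 2)) 3)) 6), E=∅, K=[subL(5)]>
3. <C=(λz. ((λw. ((λy. -4) 2)) 3)), E=∅, K=[arg :: subL(5)]>
4. <C=6, E=∅, K=[fun :: subL(5)]>
5. <C=((λw. ((λy. -4) 2)) 3), E={z↦6}, K=[subL(5)]>
6. <C=(λw. ((λy. -4) 2)), E={z↦6}, K=[arg :: subL(5)]>
7. <C=3, E={z↦6}, K=[fun :: subL(5)]>
8. <C=((λy. -4) 2), E={w↦3, z↦6}, K=[subL(5)]>
9. <C=(λy. -4), E={w↦3, z↦6}, K=[arg :: subL(5)]>
10. <C=2, E={w↦3, z↦6}, K=[fun :: subL(5)]>
11. <C=-4, E={y↦2, w↦3, z↦6}, K=[subL(5)]>
→ final value 9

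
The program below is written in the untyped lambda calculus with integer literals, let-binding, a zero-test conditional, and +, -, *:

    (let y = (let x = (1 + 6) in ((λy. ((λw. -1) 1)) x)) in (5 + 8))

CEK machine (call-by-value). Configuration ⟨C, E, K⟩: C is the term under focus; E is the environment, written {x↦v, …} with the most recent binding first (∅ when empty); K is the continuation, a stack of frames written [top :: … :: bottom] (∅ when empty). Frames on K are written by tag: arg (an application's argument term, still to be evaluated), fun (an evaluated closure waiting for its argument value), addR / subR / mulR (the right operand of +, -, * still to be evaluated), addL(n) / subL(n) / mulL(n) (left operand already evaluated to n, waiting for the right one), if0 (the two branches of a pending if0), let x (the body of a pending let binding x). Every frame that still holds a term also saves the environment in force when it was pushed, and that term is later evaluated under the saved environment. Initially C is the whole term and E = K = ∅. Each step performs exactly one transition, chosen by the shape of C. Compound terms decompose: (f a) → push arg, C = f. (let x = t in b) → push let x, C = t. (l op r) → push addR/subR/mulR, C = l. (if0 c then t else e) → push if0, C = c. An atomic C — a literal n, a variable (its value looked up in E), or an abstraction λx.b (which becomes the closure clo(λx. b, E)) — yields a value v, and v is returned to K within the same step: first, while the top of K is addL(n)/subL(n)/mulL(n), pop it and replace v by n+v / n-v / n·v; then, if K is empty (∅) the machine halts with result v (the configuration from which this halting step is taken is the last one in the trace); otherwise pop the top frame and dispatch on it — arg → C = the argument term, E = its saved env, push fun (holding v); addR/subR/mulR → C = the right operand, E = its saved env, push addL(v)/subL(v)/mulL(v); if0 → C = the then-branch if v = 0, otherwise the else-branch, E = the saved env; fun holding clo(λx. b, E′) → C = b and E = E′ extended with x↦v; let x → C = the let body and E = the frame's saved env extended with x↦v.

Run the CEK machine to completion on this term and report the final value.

Answer: 13

Execution trace:
t=0: ⟨C=(let y = (let x = (1 + 6) in ((λy. ((λw. -1) 1)) x)) in (5 + 8)); E=∅; K=∅⟩
t=1: ⟨C=(let x = (1 + 6) in ((λy. ((λw. -1) 1)) x)); E=∅; K=[let y]⟩
t=2: ⟨C=(1 + 6); E=∅; K=[let x :: let y]⟩
t=3: ⟨C=1; E=∅; K=[addR :: let x :: let y]⟩
t=4: ⟨C=6; E=∅; K=[addL(1) :: let x :: let y]⟩
t=5: ⟨C=((λy. ((λw. -1) 1)) x); E={x↦7}; K=[let y]⟩
t=6: ⟨C=(λy. ((λw. -1) 1)); E={x↦7}; K=[arg :: let y]⟩
t=7: ⟨C=x; E={x↦7}; K=[fun :: let y]⟩
t=8: ⟨C=((λw. -1) 1); E={y↦7, x↦7}; K=[let y]⟩
t=9: ⟨C=(λw. -1); E={y↦7, x↦7}; K=[arg :: let y]⟩
t=10: ⟨C=1; E={y↦7, x↦7}; K=[fun :: let y]⟩
t=11: ⟨C=-1; E={w↦1, y↦7, x↦7}; K=[let y]⟩
t=12: ⟨C=(5 + 8); E={y↦-1}; K=∅⟩
t=13: ⟨C=5; E={y↦-1}; K=[addR]⟩
t=14: ⟨C=8; E={y↦-1}; K=[addL(5)]⟩
→ final value 13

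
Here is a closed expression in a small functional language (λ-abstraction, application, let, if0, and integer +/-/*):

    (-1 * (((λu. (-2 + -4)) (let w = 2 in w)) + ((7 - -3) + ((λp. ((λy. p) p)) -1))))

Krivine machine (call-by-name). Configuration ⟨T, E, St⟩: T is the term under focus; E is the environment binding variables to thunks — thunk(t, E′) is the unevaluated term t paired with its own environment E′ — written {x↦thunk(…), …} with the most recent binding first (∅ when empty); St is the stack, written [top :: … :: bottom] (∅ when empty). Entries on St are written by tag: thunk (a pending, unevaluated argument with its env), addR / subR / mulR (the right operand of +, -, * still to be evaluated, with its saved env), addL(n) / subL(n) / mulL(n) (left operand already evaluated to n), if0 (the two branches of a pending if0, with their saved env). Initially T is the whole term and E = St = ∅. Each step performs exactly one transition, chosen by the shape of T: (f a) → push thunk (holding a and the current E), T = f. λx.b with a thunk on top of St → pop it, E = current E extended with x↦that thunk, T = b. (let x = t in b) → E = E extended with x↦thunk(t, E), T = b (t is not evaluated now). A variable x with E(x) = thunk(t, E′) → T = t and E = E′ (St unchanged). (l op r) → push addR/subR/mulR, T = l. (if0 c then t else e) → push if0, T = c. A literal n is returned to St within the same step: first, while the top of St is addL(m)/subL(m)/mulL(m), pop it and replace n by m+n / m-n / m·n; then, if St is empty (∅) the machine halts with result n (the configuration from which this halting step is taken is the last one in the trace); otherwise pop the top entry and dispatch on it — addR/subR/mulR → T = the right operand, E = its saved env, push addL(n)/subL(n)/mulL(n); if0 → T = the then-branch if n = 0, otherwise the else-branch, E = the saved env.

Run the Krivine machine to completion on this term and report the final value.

0. ⟨T=(-1 * (((λu. (-2 + -4)) (let w = 2 in w)) + ((7 - -3) + ((λp. ((λy. p) p)) -1)))); E=∅; St=∅⟩
1. ⟨T=-1; E=∅; St=[mulR]⟩
2. ⟨T=(((λu. (-2 + -4)) (let w = 2 in w)) + ((7 - -3) + ((λp. ((λy. p) p)) -1))); E=∅; St=[mulL(-1)]⟩
3. ⟨T=((λu. (-2 + -4)) (let w = 2 in w)); E=∅; St=[addR :: mulL(-1)]⟩
4. ⟨T=(λu. (-2 + -4)); E=∅; St=[thunk :: addR :: mulL(-1)]⟩
5. ⟨T=(-2 + -4); E={u↦thunk((let w = 2 in w), ∅)}; St=[addR :: mulL(-1)]⟩
6. ⟨T=-2; E={u↦thunk((let w = 2 in w), ∅)}; St=[addR :: addR :: mulL(-1)]⟩
7. ⟨T=-4; E={u↦thunk((let w = 2 in w), ∅)}; St=[addL(-2) :: addR :: mulL(-1)]⟩
8. ⟨T=((7 - -3) + ((λp. ((λy. p) p)) -1)); E=∅; St=[addL(-6) :: mulL(-1)]⟩
9. ⟨T=(7 - -3); E=∅; St=[addR :: addL(-6) :: mulL(-1)]⟩
10. ⟨T=7; E=∅; St=[subR :: addR :: addL(-6) :: mulL(-1)]⟩
11. ⟨T=-3; E=∅; St=[subL(7) :: addR :: addL(-6) :: mulL(-1)]⟩
12. ⟨T=((λp. ((λy. p) p)) -1); E=∅; St=[addL(10) :: addL(-6) :: mulL(-1)]⟩
13. ⟨T=(λp. ((λy. p) p)); E=∅; St=[thunk :: addL(10) :: addL(-6) :: mulL(-1)]⟩
14. ⟨T=((λy. p) p); E={p↦thunk(-1, ∅)}; St=[addL(10) :: addL(-6) :: mulL(-1)]⟩
15. ⟨T=(λy. p); E={p↦thunk(-1, ∅)}; St=[thunk :: addL(10) :: addL(-6) :: mulL(-1)]⟩
16. ⟨T=p; E={y↦thunk(p, {p↦thunk(-1, ∅)}), p↦thunk(-1, ∅)}; St=[addL(10) :: addL(-6) :: mulL(-1)]⟩
17. ⟨T=-1; E=∅; St=[addL(10) :: addL(-6) :: mulL(-1)]⟩
→ final value -3

Answer: -3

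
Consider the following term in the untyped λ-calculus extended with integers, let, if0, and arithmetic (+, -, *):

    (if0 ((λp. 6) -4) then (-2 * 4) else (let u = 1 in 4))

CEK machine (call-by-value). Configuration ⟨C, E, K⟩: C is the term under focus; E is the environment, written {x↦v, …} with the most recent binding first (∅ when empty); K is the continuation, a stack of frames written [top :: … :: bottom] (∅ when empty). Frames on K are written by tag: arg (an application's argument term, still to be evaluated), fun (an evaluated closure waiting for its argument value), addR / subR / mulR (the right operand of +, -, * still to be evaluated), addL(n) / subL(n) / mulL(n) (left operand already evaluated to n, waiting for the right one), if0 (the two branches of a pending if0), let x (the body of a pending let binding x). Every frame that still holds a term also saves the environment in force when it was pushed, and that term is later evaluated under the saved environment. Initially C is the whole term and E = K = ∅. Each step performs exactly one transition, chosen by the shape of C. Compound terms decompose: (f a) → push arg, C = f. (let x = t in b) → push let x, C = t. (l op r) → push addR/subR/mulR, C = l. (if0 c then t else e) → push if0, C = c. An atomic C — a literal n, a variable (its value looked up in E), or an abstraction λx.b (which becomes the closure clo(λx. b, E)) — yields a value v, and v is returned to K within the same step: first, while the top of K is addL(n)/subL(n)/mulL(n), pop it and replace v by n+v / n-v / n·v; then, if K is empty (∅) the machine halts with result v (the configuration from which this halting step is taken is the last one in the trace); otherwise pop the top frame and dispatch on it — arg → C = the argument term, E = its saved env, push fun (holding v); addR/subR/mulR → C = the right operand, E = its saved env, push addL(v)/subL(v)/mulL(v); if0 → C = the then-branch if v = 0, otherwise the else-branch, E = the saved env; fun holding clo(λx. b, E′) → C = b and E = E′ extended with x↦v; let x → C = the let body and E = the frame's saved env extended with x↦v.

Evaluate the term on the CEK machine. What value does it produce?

Answer: 4

Machine steps:
[0] ⟨C=(if0 ((λp. 6) -4) then (-2 * 4) else (let u = 1 in 4)); E=∅; K=∅⟩
[1] ⟨C=((λp. 6) -4); E=∅; K=[if0]⟩
[2] ⟨C=(λp. 6); E=∅; K=[arg :: if0]⟩
[3] ⟨C=-4; E=∅; K=[fun :: if0]⟩
[4] ⟨C=6; E={p↦-4}; K=[if0]⟩
[5] ⟨C=(let u = 1 in 4); E=∅; K=∅⟩
[6] ⟨C=1; E=∅; K=[let u]⟩
[7] ⟨C=4; E={u↦1}; K=∅⟩
→ final value 4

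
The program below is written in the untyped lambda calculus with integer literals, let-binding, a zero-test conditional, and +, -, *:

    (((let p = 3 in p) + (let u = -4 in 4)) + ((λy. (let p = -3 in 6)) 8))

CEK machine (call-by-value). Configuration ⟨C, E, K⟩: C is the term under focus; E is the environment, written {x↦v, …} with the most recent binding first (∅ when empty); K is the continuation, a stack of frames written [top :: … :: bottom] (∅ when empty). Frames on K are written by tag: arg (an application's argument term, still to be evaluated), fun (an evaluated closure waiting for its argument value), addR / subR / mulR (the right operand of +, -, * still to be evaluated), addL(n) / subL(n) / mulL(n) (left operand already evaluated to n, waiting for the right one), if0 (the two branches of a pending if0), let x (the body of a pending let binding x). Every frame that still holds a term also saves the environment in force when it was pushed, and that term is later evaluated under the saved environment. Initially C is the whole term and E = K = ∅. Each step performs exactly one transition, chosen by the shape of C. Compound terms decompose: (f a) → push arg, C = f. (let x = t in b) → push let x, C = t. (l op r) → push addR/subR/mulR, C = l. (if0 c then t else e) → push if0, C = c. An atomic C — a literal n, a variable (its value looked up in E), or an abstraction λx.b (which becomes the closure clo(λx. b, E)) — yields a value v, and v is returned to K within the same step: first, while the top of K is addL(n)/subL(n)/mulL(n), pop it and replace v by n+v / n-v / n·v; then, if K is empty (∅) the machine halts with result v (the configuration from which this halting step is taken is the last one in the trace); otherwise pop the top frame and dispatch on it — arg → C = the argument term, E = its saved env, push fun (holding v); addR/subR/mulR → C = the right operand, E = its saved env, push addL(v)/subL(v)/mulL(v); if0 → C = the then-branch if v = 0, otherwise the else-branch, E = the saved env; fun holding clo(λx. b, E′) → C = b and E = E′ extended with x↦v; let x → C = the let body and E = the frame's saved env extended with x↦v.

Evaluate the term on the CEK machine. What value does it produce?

Answer: 13

Execution trace:
[0] ⟨C=(((let p = 3 in p) + (let u = -4 in 4)) + ((λy. (let p = -3 in 6)) 8)); E=∅; K=∅⟩
[1] ⟨C=((let p = 3 in p) + (let u = -4 in 4)); E=∅; K=[addR]⟩
[2] ⟨C=(let p = 3 in p); E=∅; K=[addR :: addR]⟩
[3] ⟨C=3; E=∅; K=[let p :: addR :: addR]⟩
[4] ⟨C=p; E={p↦3}; K=[addR :: addR]⟩
[5] ⟨C=(let u = -4 in 4); E=∅; K=[addL(3) :: addR]⟩
[6] ⟨C=-4; E=∅; K=[let u :: addL(3) :: addR]⟩
[7] ⟨C=4; E={u↦-4}; K=[addL(3) :: addR]⟩
[8] ⟨C=((λy. (let p = -3 in 6)) 8); E=∅; K=[addL(7)]⟩
[9] ⟨C=(λy. (let p = -3 in 6)); E=∅; K=[arg :: addL(7)]⟩
[10] ⟨C=8; E=∅; K=[fun :: addL(7)]⟩
[11] ⟨C=(let p = -3 in 6); E={y↦8}; K=[addL(7)]⟩
[12] ⟨C=-3; E={y↦8}; K=[let p :: addL(7)]⟩
[13] ⟨C=6; E={p↦-3, y↦8}; K=[addL(7)]⟩
→ final value 13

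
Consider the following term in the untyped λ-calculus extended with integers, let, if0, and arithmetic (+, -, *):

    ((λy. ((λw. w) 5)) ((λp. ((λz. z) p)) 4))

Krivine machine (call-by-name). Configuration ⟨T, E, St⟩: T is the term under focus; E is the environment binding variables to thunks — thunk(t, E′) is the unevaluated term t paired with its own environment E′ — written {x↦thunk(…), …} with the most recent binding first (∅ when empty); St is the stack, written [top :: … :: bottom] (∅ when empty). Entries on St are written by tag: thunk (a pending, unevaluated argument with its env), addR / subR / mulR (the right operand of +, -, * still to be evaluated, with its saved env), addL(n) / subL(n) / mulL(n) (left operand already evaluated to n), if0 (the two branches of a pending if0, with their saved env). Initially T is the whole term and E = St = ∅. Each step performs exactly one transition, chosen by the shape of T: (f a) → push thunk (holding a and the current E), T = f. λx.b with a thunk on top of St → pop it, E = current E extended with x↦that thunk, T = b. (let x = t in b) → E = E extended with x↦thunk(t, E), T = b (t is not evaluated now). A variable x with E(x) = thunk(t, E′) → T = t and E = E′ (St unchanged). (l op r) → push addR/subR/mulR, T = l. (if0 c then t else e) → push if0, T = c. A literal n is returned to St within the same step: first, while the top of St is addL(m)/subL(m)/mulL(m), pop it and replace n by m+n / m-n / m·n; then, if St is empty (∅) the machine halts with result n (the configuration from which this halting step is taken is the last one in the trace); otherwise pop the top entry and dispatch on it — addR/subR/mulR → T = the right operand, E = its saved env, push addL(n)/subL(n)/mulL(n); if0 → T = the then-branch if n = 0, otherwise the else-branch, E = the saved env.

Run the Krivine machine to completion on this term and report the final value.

[0] [T=((λy. ((λw. w) 5)) ((λp. ((λz. z) p)) 4)) | E=∅ | St=∅]
[1] [T=(λy. ((λw. w) 5)) | E=∅ | St=[thunk]]
[2] [T=((λw. w) 5) | E={y↦thunk(((λp. ((λz. z) p)) 4), ∅)} | St=∅]
[3] [T=(λw. w) | E={y↦thunk(((λp. ((λz. z) p)) 4), ∅)} | St=[thunk]]
[4] [T=w | E={w↦thunk(5, {y↦thunk(((λp. ((λz. z) p)) 4), ∅)}), y↦thunk(((λp. ((λz. z) p)) 4), ∅)} | St=∅]
[5] [T=5 | E={y↦thunk(((λp. ((λz. z) p)) 4), ∅)} | St=∅]
→ final value 5

Answer: 5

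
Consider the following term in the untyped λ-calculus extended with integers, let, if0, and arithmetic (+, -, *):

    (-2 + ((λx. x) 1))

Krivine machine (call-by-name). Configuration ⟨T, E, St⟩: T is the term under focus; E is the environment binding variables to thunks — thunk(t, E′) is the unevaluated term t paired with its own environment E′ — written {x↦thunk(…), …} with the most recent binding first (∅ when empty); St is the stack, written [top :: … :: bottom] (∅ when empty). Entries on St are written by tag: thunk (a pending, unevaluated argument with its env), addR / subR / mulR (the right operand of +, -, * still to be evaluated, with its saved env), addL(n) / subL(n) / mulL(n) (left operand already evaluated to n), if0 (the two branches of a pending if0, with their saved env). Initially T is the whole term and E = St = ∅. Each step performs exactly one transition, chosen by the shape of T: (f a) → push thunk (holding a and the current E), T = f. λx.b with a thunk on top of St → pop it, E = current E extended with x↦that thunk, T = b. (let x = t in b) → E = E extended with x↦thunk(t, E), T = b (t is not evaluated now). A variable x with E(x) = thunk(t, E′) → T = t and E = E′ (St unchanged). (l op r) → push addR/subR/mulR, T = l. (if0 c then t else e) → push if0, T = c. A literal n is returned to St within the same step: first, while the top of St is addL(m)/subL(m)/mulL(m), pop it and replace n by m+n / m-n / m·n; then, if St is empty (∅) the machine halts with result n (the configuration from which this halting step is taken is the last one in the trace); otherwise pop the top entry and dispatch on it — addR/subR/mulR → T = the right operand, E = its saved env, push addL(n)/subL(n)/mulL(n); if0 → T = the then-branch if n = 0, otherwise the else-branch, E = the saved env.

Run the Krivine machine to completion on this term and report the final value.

Answer: -1

Machine steps:
[0] <T=(-2 + ((λx. x) 1)), E=∅, St=∅>
[1] <T=-2, E=∅, St=[addR]>
[2] <T=((λx. x) 1), E=∅, St=[addL(-2)]>
[3] <T=(λx. x), E=∅, St=[thunk :: addL(-2)]>
[4] <T=x, E={x↦thunk(1, ∅)}, St=[addL(-2)]>
[5] <T=1, E=∅, St=[addL(-2)]>
→ final value -1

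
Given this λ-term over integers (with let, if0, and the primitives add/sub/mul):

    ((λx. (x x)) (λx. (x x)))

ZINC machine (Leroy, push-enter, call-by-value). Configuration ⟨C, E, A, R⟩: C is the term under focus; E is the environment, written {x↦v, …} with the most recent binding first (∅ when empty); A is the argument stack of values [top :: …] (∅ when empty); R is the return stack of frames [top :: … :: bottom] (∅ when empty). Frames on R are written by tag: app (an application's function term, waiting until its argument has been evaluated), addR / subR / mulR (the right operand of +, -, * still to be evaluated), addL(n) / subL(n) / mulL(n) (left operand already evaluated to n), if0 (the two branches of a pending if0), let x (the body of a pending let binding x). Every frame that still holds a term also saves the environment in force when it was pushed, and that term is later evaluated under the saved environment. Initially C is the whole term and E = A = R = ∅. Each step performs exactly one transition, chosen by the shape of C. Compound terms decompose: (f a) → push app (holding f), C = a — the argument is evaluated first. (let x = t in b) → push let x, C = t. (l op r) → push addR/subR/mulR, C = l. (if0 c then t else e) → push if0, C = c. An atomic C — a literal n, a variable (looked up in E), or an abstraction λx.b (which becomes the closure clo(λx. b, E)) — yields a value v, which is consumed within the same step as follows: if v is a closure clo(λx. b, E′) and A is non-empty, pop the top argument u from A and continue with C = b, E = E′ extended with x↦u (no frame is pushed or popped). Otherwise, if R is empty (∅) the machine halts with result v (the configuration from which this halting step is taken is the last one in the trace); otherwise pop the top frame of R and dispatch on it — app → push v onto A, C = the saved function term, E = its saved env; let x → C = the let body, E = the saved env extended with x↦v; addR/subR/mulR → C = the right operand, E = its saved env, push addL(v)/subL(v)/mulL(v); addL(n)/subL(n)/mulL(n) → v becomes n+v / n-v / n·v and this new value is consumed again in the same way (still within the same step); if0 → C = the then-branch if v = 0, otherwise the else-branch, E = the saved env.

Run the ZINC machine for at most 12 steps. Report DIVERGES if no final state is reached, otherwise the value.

[0] [C=((λx. (x x)) (λx. (x x))) | E=∅ | A=∅ | R=∅]
[1] [C=(λx. (x x)) | E=∅ | A=∅ | R=[app]]
[2] [C=(λx. (x x)) | E=∅ | A=[clo(λx. (x x), ∅)] | R=∅]
[3] [C=(x x) | E={x↦clo(λx. (x x), ∅)} | A=∅ | R=∅]
[4] [C=x | E={x↦clo(λx. (x x), ∅)} | A=∅ | R=[app]]
[5] [C=x | E={x↦clo(λx. (x x), ∅)} | A=[clo(λx. (x x), ∅)] | R=∅]
… configuration repeats with period 3 (steps 3–5 recur indefinitely) …

Answer: DIVERGES (no final state within 12 steps)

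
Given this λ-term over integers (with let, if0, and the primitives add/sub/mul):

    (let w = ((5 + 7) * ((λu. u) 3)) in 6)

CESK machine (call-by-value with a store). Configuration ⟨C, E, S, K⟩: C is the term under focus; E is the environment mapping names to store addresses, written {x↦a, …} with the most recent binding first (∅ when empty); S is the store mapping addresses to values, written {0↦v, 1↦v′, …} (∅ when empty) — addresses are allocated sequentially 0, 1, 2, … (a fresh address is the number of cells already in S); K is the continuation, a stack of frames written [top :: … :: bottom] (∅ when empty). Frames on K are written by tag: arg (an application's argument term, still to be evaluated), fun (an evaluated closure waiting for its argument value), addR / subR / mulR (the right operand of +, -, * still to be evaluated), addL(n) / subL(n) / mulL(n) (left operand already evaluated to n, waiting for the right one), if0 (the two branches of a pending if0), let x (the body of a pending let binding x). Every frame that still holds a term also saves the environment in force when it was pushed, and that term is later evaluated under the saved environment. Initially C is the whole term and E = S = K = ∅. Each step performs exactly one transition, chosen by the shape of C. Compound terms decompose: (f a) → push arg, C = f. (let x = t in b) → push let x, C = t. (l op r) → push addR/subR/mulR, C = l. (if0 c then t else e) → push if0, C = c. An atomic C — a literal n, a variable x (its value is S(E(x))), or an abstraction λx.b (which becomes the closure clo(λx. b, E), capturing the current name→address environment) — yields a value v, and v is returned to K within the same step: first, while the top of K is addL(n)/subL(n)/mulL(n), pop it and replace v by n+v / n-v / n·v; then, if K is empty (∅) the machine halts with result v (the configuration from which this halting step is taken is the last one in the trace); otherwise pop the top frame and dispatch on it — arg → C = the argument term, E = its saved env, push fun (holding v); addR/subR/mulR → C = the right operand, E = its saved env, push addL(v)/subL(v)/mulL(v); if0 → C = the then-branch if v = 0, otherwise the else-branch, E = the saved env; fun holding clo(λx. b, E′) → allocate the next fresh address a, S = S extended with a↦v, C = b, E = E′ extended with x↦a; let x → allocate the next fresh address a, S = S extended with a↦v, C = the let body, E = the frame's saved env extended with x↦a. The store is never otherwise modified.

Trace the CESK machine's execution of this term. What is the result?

Answer: 6

Machine steps:
step 0: ⟨C=(let w = ((5 + 7) * ((λu. u) 3)) in 6); E=∅; S=∅; K=∅⟩
step 1: ⟨C=((5 + 7) * ((λu. u) 3)); E=∅; S=∅; K=[let w]⟩
step 2: ⟨C=(5 + 7); E=∅; S=∅; K=[mulR :: let w]⟩
step 3: ⟨C=5; E=∅; S=∅; K=[addR :: mulR :: let w]⟩
step 4: ⟨C=7; E=∅; S=∅; K=[addL(5) :: mulR :: let w]⟩
step 5: ⟨C=((λu. u) 3); E=∅; S=∅; K=[mulL(12) :: let w]⟩
step 6: ⟨C=(λu. u); E=∅; S=∅; K=[arg :: mulL(12) :: let w]⟩
step 7: ⟨C=3; E=∅; S=∅; K=[fun :: mulL(12) :: let w]⟩
step 8: ⟨C=u; E={u↦0}; S={0↦3}; K=[mulL(12) :: let w]⟩
step 9: ⟨C=6; E={w↦1}; S={0↦3, 1↦36}; K=∅⟩
→ final value 6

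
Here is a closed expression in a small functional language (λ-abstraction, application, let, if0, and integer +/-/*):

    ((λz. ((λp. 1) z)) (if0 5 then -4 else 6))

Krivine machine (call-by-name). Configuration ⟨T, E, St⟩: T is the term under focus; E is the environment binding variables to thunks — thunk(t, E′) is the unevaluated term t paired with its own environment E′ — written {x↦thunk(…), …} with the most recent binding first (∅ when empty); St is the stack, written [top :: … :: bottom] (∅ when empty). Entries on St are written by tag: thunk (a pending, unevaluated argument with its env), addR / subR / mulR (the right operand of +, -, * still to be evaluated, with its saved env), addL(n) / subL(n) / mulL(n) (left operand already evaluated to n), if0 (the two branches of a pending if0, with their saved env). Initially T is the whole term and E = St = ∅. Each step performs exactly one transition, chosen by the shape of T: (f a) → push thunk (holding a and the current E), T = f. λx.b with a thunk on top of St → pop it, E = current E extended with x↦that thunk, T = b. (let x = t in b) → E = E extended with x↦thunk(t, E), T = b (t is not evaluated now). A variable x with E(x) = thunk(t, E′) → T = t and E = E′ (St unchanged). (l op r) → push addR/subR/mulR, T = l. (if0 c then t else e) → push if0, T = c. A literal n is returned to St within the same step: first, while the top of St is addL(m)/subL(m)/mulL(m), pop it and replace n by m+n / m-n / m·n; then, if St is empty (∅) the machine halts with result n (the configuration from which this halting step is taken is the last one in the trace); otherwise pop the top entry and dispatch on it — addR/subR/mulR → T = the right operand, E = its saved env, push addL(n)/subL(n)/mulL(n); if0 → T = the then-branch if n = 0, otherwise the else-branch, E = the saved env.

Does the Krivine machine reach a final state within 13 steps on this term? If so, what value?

Answer: 1

Execution trace:
t=0: <T=((λz. ((λp. 1) z)) (if0 5 then -4 else 6)), E=∅, St=∅>
t=1: <T=(λz. ((λp. 1) z)), E=∅, St=[thunk]>
t=2: <T=((λp. 1) z), E={z↦thunk((if0 5 then -4 else 6), ∅)}, St=∅>
t=3: <T=(λp. 1), E={z↦thunk((if0 5 then -4 else 6), ∅)}, St=[thunk]>
t=4: <T=1, E={p↦thunk(z, {z↦thunk((if0 5 then -4 else 6), ∅)}), z↦thunk((if0 5 then -4 else 6), ∅)}, St=∅>
→ final value 1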